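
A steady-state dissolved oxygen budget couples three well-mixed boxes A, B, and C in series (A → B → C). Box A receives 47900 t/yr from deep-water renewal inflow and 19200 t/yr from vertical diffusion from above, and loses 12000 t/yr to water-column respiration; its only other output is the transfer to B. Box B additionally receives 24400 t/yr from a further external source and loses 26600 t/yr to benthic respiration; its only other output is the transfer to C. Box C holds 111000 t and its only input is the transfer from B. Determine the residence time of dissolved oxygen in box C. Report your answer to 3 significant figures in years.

2.10 yr

Box A: F(A→B) = (47900 + 19200) − 12000 = 55100 t/yr.
Box B: F(B→C) = (55100 + 24400) − 26600 = 52900 t/yr.
Box C throughput = its input = 52900 t/yr; τ = 111000 / 52900 = 2.098 yr.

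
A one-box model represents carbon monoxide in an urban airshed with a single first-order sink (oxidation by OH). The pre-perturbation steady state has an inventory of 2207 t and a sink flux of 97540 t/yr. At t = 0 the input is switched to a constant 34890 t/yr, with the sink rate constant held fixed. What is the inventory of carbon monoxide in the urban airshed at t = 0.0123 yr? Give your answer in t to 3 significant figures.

1610 t

Residence time τ = M₀/F₀ = 0.02263 yr. The eventual steady state is M_∞ = M₀·(F₁/F₀) = 2207 × 34890/97540 = 789.44 t.
The anomaly ΔM(t) = M(t) − M_∞ decays as ΔM₀·e^(−t/τ) with ΔM₀ = 2207 − 789.44 = 1418 t.
At t = 0.0123 yr, e^(−t/τ) = e^(−0.5436) = 0.5806, so ΔM = 823.1 t and M = 789.44 + 823.1 = 1612.5 t.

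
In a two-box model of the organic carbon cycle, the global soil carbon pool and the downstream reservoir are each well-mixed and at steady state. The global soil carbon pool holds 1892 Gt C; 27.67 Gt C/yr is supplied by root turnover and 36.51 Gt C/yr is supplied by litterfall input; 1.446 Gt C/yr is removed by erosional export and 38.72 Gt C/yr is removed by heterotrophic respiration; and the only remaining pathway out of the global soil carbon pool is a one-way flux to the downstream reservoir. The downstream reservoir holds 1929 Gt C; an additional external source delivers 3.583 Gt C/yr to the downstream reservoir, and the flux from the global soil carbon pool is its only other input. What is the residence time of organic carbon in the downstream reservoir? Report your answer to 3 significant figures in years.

Balance the global soil carbon pool: ΣF_in = 27.67 + 36.51 = 64.180 Gt C/yr.
Flux to the downstream reservoir = ΣF_in − (1.446 + 38.72) = 24.014 Gt C/yr.
Total input to the downstream reservoir = 24.014 + 3.583 = 27.597 Gt C/yr; at steady state this equals its total output.
τ = M / F = 1929 / 27.597 = 69.90 yr.

69.9 yr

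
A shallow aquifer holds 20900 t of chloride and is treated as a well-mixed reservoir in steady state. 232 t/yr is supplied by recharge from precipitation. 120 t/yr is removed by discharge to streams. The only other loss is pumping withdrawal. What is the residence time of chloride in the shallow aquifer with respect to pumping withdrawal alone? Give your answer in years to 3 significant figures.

At steady state ΣF_in = ΣF_out.
ΣF_in = 232.00 t/yr.
Pumping withdrawal flux = ΣF_in − (120) = 232.00 − 120.0 = 112.0 t/yr.
τ = M / F = 20900 / 112.0 = 186.6 yr.

187 yr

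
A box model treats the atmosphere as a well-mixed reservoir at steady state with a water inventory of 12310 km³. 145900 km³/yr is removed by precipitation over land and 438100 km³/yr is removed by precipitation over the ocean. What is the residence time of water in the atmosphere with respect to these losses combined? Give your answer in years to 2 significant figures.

0.021 yr

Total removal = 145900 + 438100 = 584000 km³/yr.
τ = M / ΣF_out = 12310 / 584000 = 0.02108 yr.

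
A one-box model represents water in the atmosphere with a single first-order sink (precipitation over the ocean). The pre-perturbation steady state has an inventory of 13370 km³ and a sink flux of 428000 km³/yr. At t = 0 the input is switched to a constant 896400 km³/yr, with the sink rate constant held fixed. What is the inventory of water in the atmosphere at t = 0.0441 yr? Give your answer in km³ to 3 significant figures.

24400 km³

Residence time τ = M₀/F₀ = 0.03124 yr. The eventual steady state is M_∞ = M₀·(F₁/F₀) = 13370 × 896400/428000 = 28002 km³.
The anomaly ΔM(t) = M(t) − M_∞ decays as ΔM₀·e^(−t/τ) with ΔM₀ = 13370 − 28002 = −14630 km³.
At t = 0.0441 yr, e^(−t/τ) = e^(−1.412) = 0.2437, so ΔM = −3566 km³ and M = 28002 − 3566 = 24436 km³.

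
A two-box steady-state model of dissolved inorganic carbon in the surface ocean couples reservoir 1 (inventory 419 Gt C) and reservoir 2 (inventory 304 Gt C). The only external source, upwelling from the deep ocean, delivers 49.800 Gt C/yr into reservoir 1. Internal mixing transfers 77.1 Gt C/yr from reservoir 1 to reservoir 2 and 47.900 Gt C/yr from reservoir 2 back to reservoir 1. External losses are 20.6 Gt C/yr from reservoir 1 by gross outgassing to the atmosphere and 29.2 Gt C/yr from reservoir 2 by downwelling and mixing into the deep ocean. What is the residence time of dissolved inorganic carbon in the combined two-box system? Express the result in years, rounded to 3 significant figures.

14.5 yr

For the system as a whole, the A↔B exchange is internal and contributes nothing to the throughput; only the external sinks remove mass.
M_total = 419 + 304 = 723.00 Gt C.
ΣF_external_out = 20.6 + 29.2 = 49.800 Gt C/yr.
τ = M_total / ΣF_ext = 723.00 / 49.800 = 14.52 yr.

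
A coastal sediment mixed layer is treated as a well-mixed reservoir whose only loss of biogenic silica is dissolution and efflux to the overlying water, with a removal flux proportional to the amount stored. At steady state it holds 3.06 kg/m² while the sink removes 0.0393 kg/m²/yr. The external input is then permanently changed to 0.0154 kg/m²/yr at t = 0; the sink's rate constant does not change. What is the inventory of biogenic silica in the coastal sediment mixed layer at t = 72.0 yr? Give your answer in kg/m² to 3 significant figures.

The sink rate constant is k = F₀/M₀ = 0.0393/3.06 = 0.01284 yr⁻¹.
Solving dM/dt = F₁ − kM with M(0) = M₀ gives M(t) = F₁/k + (M₀ − F₁/k)·e^(−kt).
F₁/k = 0.0154/0.01284 = 1.1991 kg/m²; kt = 0.01284 × 72.0 = 0.9247, e^(−kt) = 0.3966.
M(72.0) = 1.1991 + (3.06 − 1.1991) × 0.3966 = 1.1991 + 0.7381 = 1.9372 kg/m².

1.94 kg/m²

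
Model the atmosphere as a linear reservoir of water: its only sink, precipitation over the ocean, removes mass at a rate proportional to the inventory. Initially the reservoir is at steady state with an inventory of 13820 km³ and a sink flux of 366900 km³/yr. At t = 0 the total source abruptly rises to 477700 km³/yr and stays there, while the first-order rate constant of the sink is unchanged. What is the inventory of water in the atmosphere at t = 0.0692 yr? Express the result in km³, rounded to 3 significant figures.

Residence time τ = M₀/F₀ = 0.03767 yr. The eventual steady state is M_∞ = M₀·(F₁/F₀) = 13820 × 477700/366900 = 17993 km³.
The anomaly ΔM(t) = M(t) − M_∞ decays as ΔM₀·e^(−t/τ) with ΔM₀ = 13820 − 17993 = −4173 km³.
At t = 0.0692 yr, e^(−t/τ) = e^(−1.837) = 0.1593, so ΔM = −664.7 km³ and M = 17993 − 664.7 = 17329 km³.

17300 km³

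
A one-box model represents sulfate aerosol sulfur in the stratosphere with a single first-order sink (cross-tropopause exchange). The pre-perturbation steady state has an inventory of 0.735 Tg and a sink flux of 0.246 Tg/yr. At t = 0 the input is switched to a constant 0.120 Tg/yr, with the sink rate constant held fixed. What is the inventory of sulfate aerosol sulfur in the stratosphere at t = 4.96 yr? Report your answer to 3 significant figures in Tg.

τ = M₀/F₀ = 0.735/0.246 = 2.988 yr; rate constant k = 1/τ.
New steady state M_∞ = F₁/k = F₁·τ = 0.120 × 2.988 = 0.35854 Tg.
M(t) = M_∞ + (M₀ − M_∞)·e^(−t/τ); t/τ = 4.96/2.988 = 1.660, so e^(−t/τ) = 0.1901.
M(t) = 0.35854 + 0.3765 × 0.1901 = 0.43011 Tg.

0.430 Tg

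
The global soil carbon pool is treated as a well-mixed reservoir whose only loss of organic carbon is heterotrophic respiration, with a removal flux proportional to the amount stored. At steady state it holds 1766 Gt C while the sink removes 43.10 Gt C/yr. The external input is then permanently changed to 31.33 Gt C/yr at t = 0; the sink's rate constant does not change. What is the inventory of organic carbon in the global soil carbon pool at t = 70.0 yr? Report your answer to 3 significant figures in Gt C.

The sink rate constant is k = F₀/M₀ = 43.10/1766 = 0.02441 yr⁻¹.
Solving dM/dt = F₁ − kM with M(0) = M₀ gives M(t) = F₁/k + (M₀ − F₁/k)·e^(−kt).
F₁/k = 31.33/0.02441 = 1283.7 Gt C; kt = 0.02441 × 70.0 = 1.708, e^(−kt) = 0.1812.
M(70.0) = 1283.7 + (1766 − 1283.7) × 0.1812 = 1283.7 + 87.37 = 1371.1 Gt C.

1370 Gt C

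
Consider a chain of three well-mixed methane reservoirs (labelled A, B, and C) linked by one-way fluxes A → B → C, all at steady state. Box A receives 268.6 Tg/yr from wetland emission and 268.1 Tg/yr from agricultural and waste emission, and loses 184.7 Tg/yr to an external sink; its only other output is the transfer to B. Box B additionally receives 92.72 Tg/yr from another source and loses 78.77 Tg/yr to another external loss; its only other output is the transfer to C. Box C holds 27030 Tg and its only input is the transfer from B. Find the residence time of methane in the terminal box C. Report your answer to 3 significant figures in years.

Box A: F(A→B) = (268.6 + 268.1) − 184.7 = 352.00 Tg/yr.
Box B: F(B→C) = (352.00 + 92.72) − 78.77 = 365.95 Tg/yr.
Box C throughput = its input = 365.95 Tg/yr; τ = 27030 / 365.95 = 73.86 yr.

73.9 yr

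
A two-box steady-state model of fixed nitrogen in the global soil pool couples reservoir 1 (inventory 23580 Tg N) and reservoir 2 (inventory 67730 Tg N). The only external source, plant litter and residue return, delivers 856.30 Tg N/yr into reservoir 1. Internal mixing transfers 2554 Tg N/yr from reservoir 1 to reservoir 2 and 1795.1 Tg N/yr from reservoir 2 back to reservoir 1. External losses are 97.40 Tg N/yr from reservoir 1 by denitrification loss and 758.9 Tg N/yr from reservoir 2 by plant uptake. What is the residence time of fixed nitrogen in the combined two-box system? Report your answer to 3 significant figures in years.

For the system as a whole, the A↔B exchange is internal and contributes nothing to the throughput; only the external sinks remove mass.
M_total = 23580 + 67730 = 91310 Tg N.
ΣF_external_out = 97.40 + 758.9 = 856.30 Tg N/yr.
τ = M_total / ΣF_ext = 91310 / 856.30 = 106.6 yr.

107 yr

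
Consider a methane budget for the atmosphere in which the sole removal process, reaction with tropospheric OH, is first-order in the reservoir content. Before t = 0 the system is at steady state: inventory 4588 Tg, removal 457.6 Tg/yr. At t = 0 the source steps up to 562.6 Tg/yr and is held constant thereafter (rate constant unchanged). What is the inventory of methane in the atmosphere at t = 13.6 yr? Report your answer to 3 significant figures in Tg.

Residence time τ = M₀/F₀ = 10.03 yr. The eventual steady state is M_∞ = M₀·(F₁/F₀) = 4588 × 562.6/457.6 = 5640.8 Tg.
The anomaly ΔM(t) = M(t) − M_∞ decays as ΔM₀·e^(−t/τ) with ΔM₀ = 4588 − 5640.8 = −1053 Tg.
At t = 13.6 yr, e^(−t/τ) = e^(−1.356) = 0.2576, so ΔM = −271.2 Tg and M = 5640.8 − 271.2 = 5369.6 Tg.

5370 Tg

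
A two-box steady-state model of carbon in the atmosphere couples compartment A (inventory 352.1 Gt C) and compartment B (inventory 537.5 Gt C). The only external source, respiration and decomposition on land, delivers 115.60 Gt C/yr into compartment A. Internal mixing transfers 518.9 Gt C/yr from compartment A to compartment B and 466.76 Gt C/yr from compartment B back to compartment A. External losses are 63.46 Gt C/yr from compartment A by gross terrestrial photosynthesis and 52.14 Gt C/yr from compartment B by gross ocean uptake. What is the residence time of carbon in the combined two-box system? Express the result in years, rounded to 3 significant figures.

7.70 yr

Treat the two boxes together as one reservoir: the mixing fluxes between them are internal recycling, so τ = ΣM / Σ(external losses).
M_total = 352.1 + 537.5 = 889.60 Gt C.
ΣF_external_out = 63.46 + 52.14 = 115.60 Gt C/yr.
τ = M_total / ΣF_ext = 889.60 / 115.60 = 7.696 yr.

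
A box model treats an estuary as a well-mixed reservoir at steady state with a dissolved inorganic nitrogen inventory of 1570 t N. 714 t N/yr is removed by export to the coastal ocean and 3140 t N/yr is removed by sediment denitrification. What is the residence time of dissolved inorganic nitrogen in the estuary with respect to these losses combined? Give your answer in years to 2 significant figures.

Total removal = 714.0 + 3140 = 3854.0 t N/yr.
τ = M / ΣF_out = 1570 / 3854.0 = 0.4074 yr.

0.41 yr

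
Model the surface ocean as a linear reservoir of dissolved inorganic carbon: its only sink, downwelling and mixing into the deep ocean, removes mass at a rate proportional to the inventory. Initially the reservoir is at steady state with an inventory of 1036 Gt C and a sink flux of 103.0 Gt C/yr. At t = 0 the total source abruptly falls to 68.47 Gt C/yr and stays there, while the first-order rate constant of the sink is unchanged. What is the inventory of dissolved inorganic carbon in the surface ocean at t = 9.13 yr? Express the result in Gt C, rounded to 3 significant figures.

829 Gt C

τ = M₀/F₀ = 1036/103.0 = 10.06 yr; rate constant k = 1/τ.
New steady state M_∞ = F₁/k = F₁·τ = 68.47 × 10.06 = 688.69 Gt C.
M(t) = M_∞ + (M₀ − M_∞)·e^(−t/τ); t/τ = 9.13/10.06 = 0.9077, so e^(−t/τ) = 0.4034.
M(t) = 688.69 + 347.3 × 0.4034 = 828.81 Gt C.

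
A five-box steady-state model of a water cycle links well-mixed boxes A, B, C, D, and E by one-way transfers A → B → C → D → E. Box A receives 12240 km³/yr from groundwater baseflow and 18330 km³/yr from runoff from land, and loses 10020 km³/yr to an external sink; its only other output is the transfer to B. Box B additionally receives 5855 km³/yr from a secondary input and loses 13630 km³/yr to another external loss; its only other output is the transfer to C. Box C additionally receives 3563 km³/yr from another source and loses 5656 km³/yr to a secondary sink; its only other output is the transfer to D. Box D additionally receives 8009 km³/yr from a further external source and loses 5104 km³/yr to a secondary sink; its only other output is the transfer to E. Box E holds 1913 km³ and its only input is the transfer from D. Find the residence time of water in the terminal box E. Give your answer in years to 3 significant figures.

Box A: F(A→B) = (12240 + 18330) − 10020 = 20550 km³/yr.
Box B: F(B→C) = (20550 + 5855) − 13630 = 12775 km³/yr.
Box C: F(C→D) = (12775 + 3563) − 5656 = 10682 km³/yr.
Box D: F(D→E) = (10682 + 8009) − 5104 = 13587 km³/yr.
Box E throughput = its input = 13587 km³/yr; τ = 1913 / 13587 = 0.1408 yr.

0.141 yr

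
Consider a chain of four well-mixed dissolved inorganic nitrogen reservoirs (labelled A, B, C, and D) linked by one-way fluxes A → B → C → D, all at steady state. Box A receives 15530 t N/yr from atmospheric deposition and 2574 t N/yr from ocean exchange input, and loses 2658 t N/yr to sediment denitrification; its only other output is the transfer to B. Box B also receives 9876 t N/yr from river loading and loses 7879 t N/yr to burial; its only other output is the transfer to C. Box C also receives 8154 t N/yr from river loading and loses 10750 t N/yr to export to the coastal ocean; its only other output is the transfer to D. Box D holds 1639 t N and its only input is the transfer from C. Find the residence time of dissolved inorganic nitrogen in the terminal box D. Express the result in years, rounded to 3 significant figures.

Box A: F(A→B) = (15530 + 2574) − 2658 = 15446 t N/yr.
Box B: F(B→C) = (15446 + 9876) − 7879 = 17443 t N/yr.
Box C: F(C→D) = (17443 + 8154) − 10750 = 14847 t N/yr.
Box D throughput = its input = 14847 t N/yr; τ = 1639 / 14847 = 0.1104 yr.

0.110 yr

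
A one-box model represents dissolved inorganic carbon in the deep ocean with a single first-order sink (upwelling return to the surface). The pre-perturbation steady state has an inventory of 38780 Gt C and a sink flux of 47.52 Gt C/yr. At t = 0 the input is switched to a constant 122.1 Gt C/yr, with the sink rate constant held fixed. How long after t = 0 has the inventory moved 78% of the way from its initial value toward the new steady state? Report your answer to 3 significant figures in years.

τ = M₀/F₀ = 38780/47.52 = 816.1 yr.
The remaining gap fraction is e^(−t/τ); 78% covered ⇒ e^(−t/τ) = 0.220.
t = −τ ln(0.220) = 816.1 × 1.514 = 1236 yr.

1240 yr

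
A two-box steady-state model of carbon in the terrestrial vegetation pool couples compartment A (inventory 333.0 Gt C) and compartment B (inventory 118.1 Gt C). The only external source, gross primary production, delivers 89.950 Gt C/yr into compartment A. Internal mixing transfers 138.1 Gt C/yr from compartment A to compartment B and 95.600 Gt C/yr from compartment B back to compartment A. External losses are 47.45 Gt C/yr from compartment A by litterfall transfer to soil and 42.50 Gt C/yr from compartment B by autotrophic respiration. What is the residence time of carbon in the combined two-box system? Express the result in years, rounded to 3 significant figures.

Residence time in the combined system uses the total inventory and the total *external* removal — internal exchanges between the two boxes cancel.
M_total = 333.0 + 118.1 = 451.10 Gt C.
ΣF_external_out = 47.45 + 42.50 = 89.950 Gt C/yr.
τ = M_total / ΣF_ext = 451.10 / 89.950 = 5.015 yr.

5.02 yr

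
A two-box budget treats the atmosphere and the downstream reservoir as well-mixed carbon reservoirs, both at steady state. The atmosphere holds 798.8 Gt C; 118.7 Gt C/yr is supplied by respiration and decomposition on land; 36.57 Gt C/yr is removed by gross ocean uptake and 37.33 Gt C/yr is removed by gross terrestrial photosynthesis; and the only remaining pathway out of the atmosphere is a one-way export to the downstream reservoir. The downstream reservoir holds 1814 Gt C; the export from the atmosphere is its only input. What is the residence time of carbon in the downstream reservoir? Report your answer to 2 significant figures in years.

40 yr

Balance the atmosphere: ΣF_in = 118.70 Gt C/yr.
Export to the downstream reservoir = ΣF_in − (36.57 + 37.33) = 44.800 Gt C/yr.
At steady state the output of the downstream reservoir equals its input, 44.800 Gt C/yr.
τ = M / F = 1814 / 44.800 = 40.49 yr.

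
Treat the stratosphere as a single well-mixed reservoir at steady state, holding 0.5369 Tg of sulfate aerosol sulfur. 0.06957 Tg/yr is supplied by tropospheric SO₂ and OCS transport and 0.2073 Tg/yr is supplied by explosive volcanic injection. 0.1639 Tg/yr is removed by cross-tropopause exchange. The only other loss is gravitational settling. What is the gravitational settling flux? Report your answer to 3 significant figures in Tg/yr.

At steady state ΣF_in = ΣF_out.
ΣF_in = 0.06957 + 0.2073 = 0.27687 Tg/yr.
Gravitational settling flux = ΣF_in − (0.1639) = 0.27687 − 0.1639 = 0.1130 Tg/yr.

0.113 Tg/yr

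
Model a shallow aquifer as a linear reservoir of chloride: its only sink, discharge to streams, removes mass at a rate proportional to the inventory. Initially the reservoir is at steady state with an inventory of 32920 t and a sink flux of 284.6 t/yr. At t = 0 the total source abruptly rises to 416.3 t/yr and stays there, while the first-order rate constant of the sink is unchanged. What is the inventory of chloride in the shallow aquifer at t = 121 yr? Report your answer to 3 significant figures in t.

42800 t

The sink rate constant is k = F₀/M₀ = 284.6/32920 = 0.008645 yr⁻¹.
Solving dM/dt = F₁ − kM with M(0) = M₀ gives M(t) = F₁/k + (M₀ − F₁/k)·e^(−kt).
F₁/k = 416.3/0.008645 = 48154 t; kt = 0.008645 × 121 = 1.046, e^(−kt) = 0.3513.
M(121) = 48154 + (32920 − 48154) × 0.3513 = 48154 − 5352 = 42802 t.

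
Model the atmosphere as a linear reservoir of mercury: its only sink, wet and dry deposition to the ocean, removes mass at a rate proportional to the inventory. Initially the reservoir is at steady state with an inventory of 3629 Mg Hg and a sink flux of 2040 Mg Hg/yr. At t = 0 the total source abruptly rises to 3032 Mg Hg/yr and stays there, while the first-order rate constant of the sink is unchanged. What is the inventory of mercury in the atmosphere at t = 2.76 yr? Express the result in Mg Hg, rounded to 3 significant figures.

Residence time τ = M₀/F₀ = 1.779 yr. The eventual steady state is M_∞ = M₀·(F₁/F₀) = 3629 × 3032/2040 = 5393.7 Mg Hg.
The anomaly ΔM(t) = M(t) − M_∞ decays as ΔM₀·e^(−t/τ) with ΔM₀ = 3629 − 5393.7 = −1765 Mg Hg.
At t = 2.76 yr, e^(−t/τ) = e^(−1.552) = 0.2119, so ΔM = −374.0 Mg Hg and M = 5393.7 − 374.0 = 5019.7 Mg Hg.

5020 Mg Hg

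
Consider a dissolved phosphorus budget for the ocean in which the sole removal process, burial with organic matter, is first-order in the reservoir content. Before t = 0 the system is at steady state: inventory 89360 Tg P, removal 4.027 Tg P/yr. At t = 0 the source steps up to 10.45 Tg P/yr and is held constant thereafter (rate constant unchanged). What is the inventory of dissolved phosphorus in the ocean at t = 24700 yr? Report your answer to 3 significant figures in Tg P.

185000 Tg P

τ = M₀/F₀ = 89360/4.027 = 22190 yr; rate constant k = 1/τ.
New steady state M_∞ = F₁/k = F₁·τ = 10.45 × 22190 = 231890 Tg P.
M(t) = M_∞ + (M₀ − M_∞)·e^(−t/τ); t/τ = 24700/22190 = 1.113, so e^(−t/τ) = 0.3285.
M(t) = 231890 − 142500 × 0.3285 = 185060 Tg P.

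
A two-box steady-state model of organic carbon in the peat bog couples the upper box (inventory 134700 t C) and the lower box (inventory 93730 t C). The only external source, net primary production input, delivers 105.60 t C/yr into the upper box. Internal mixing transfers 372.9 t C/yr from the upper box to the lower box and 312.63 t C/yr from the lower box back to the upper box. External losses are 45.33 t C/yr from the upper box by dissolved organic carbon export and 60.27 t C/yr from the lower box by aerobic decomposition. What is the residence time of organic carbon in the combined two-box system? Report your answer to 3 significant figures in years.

Residence time in the combined system uses the total inventory and the total *external* removal — internal exchanges between the two boxes cancel.
M_total = 134700 + 93730 = 228430 t C.
ΣF_external_out = 45.33 + 60.27 = 105.60 t C/yr.
τ = M_total / ΣF_ext = 228430 / 105.60 = 2163 yr.

2160 yr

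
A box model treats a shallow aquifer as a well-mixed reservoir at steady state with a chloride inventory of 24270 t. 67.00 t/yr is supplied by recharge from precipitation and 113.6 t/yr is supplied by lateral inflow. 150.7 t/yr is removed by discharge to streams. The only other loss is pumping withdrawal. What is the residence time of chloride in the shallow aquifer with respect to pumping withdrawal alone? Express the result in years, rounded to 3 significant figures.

812 yr

At steady state ΣF_in = ΣF_out.
ΣF_in = 67.00 + 113.6 = 180.60 t/yr.
Pumping withdrawal flux = ΣF_in − (150.7) = 180.60 − 150.7 = 29.90 t/yr.
τ = M / F = 24270 / 29.90 = 811.7 yr.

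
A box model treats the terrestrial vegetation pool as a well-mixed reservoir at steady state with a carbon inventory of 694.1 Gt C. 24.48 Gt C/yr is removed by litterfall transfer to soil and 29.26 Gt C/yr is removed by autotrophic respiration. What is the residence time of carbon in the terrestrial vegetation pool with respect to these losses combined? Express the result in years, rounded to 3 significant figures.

12.9 yr

Total removal = 24.48 + 29.26 = 53.740 Gt C/yr.
τ = M / ΣF_out = 694.1 / 53.740 = 12.92 yr.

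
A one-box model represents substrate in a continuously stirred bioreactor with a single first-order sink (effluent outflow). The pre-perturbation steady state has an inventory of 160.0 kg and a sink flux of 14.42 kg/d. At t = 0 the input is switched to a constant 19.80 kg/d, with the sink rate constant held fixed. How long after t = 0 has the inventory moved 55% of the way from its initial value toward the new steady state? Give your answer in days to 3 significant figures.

τ = M₀/F₀ = 160.0/14.42 = 11.10 d.
The remaining gap fraction is e^(−t/τ); 55% covered ⇒ e^(−t/τ) = 0.450.
t = −τ ln(0.450) = 11.10 × 0.7985 = 8.860 d.

8.86 d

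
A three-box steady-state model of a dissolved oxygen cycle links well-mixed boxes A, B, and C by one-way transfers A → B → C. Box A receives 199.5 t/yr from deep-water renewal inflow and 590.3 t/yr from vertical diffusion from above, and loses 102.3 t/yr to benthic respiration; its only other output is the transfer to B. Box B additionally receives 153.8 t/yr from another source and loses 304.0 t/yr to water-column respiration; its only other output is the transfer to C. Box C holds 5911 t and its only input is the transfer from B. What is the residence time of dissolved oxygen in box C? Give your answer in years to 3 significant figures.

11.0 yr

Box A: F(A→B) = (199.5 + 590.3) − 102.3 = 687.50 t/yr.
Box B: F(B→C) = (687.50 + 153.8) − 304.0 = 537.30 t/yr.
Box C throughput = its input = 537.30 t/yr; τ = 5911 / 537.30 = 11.00 yr.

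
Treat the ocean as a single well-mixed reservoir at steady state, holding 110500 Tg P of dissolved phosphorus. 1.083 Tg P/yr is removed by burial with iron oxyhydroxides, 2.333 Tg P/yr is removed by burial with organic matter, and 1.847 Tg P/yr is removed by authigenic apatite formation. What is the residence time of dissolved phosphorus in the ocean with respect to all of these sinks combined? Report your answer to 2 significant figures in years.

Total removal flux = 1.083 + 2.333 + 1.847 = 5.2630 Tg P/yr.
τ = M / ΣF_out = 110500 / 5.2630 = 21000 yr.

21000 yr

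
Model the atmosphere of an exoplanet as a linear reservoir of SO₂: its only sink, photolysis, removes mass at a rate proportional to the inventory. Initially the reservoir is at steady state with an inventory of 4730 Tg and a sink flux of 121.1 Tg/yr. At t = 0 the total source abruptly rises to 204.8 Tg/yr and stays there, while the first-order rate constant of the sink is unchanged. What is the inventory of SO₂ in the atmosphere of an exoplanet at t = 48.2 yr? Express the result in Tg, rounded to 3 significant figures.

Residence time τ = M₀/F₀ = 39.06 yr. The eventual steady state is M_∞ = M₀·(F₁/F₀) = 4730 × 204.8/121.1 = 7999.2 Tg.
The anomaly ΔM(t) = M(t) − M_∞ decays as ΔM₀·e^(−t/τ) with ΔM₀ = 4730 − 7999.2 = −3269 Tg.
At t = 48.2 yr, e^(−t/τ) = e^(−1.234) = 0.2911, so ΔM = −951.7 Tg and M = 7999.2 − 951.7 = 7047.5 Tg.

7050 Tg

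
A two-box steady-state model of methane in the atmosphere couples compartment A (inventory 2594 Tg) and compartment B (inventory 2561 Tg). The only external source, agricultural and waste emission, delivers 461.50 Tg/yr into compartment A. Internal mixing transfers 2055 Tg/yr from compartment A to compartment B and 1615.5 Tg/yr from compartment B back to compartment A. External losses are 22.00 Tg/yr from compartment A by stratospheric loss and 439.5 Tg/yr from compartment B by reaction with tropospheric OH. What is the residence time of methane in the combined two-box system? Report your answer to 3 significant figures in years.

For the system as a whole, the A↔B exchange is internal and contributes nothing to the throughput; only the external sinks remove mass.
M_total = 2594 + 2561 = 5155.0 Tg.
ΣF_external_out = 22.00 + 439.5 = 461.50 Tg/yr.
τ = M_total / ΣF_ext = 5155.0 / 461.50 = 11.17 yr.

11.2 yr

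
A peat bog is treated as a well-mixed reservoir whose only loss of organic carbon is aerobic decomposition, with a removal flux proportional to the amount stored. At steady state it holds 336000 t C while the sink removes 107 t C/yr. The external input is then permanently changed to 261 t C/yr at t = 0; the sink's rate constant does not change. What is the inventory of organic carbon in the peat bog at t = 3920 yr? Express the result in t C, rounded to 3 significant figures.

681000 t C

Residence time τ = M₀/F₀ = 3140 yr. The eventual steady state is M_∞ = M₀·(F₁/F₀) = 336000 × 261/107 = 819590 t C.
The anomaly ΔM(t) = M(t) − M_∞ decays as ΔM₀·e^(−t/τ) with ΔM₀ = 336000 − 819590 = −483600 t C.
At t = 3920 yr, e^(−t/τ) = e^(−1.248) = 0.2870, so ΔM = −138800 t C and M = 819590 − 138800 = 680810 t C.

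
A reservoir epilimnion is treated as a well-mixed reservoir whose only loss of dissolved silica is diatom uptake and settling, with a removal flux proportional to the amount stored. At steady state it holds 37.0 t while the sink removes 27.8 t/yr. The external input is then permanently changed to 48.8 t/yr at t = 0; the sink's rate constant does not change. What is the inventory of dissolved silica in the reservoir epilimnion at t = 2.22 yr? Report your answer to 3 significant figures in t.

59.7 t

The sink rate constant is k = F₀/M₀ = 27.8/37.0 = 0.7514 yr⁻¹.
Solving dM/dt = F₁ − kM with M(0) = M₀ gives M(t) = F₁/k + (M₀ − F₁/k)·e^(−kt).
F₁/k = 48.8/0.7514 = 64.950 t; kt = 0.7514 × 2.22 = 1.668, e^(−kt) = 0.1886.
M(2.22) = 64.950 + (37.0 − 64.950) × 0.1886 = 64.950 − 5.272 = 59.678 t.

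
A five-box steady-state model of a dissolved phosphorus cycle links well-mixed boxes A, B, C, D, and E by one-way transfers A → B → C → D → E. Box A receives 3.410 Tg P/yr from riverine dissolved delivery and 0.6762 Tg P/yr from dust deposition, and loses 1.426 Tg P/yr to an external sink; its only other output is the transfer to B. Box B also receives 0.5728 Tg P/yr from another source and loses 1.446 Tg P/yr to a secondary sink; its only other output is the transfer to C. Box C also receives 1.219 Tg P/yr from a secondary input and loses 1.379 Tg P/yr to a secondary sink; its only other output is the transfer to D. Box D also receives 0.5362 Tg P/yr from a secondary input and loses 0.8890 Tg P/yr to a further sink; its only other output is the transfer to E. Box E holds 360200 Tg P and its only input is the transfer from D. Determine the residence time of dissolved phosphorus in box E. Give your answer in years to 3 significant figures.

283000 yr

Box A: F(A→B) = (3.410 + 0.6762) − 1.426 = 2.6602 Tg P/yr.
Box B: F(B→C) = (2.6602 + 0.5728) − 1.446 = 1.7870 Tg P/yr.
Box C: F(C→D) = (1.7870 + 1.219) − 1.379 = 1.6270 Tg P/yr.
Box D: F(D→E) = (1.6270 + 0.5362) − 0.8890 = 1.2742 Tg P/yr.
Box E throughput = its input = 1.2742 Tg P/yr; τ = 360200 / 1.2742 = 282700 yr.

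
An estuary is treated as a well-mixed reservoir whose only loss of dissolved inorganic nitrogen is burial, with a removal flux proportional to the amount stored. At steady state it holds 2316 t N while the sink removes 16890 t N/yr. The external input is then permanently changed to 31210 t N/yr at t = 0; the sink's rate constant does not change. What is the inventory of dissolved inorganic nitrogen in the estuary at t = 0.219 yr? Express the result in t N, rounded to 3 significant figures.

3880 t N

Residence time τ = M₀/F₀ = 0.1371 yr. The eventual steady state is M_∞ = M₀·(F₁/F₀) = 2316 × 31210/16890 = 4279.6 t N.
The anomaly ΔM(t) = M(t) − M_∞ decays as ΔM₀·e^(−t/τ) with ΔM₀ = 2316 − 4279.6 = −1964 t N.
At t = 0.219 yr, e^(−t/τ) = e^(−1.597) = 0.2025, so ΔM = −397.6 t N and M = 4279.6 − 397.6 = 3882.0 t N.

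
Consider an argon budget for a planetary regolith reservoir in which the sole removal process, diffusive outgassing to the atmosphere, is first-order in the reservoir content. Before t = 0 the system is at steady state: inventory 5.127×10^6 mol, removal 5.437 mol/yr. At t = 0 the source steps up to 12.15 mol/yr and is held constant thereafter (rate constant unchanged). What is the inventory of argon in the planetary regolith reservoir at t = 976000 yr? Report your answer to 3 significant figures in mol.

Residence time τ = M₀/F₀ = 943000 yr. The eventual steady state is M_∞ = M₀·(F₁/F₀) = 5.127×10^6 × 12.15/5.437 = 1.1457×10^7 mol.
The anomaly ΔM(t) = M(t) − M_∞ decays as ΔM₀·e^(−t/τ) with ΔM₀ = 5.127×10^6 − 1.1457×10^7 = −6.330×10^6 mol.
At t = 976000 yr, e^(−t/τ) = e^(−1.035) = 0.3552, so ΔM = −2.249×10^6 mol and M = 1.1457×10^7 − 2.249×10^6 = 9.2086×10^6 mol.

9.21×10^6 mol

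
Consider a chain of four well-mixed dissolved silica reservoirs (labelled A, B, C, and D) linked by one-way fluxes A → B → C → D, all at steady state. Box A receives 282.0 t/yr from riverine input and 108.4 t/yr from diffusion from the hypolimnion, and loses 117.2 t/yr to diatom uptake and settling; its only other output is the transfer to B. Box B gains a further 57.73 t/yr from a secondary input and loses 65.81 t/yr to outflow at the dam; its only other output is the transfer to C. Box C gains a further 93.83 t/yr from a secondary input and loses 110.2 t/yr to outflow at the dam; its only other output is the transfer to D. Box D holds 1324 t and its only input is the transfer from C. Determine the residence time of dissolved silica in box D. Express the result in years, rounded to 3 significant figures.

Box A: F(A→B) = (282.0 + 108.4) − 117.2 = 273.20 t/yr.
Box B: F(B→C) = (273.20 + 57.73) − 65.81 = 265.12 t/yr.
Box C: F(C→D) = (265.12 + 93.83) − 110.2 = 248.75 t/yr.
Box D throughput = its input = 248.75 t/yr; τ = 1324 / 248.75 = 5.323 yr.

5.32 yr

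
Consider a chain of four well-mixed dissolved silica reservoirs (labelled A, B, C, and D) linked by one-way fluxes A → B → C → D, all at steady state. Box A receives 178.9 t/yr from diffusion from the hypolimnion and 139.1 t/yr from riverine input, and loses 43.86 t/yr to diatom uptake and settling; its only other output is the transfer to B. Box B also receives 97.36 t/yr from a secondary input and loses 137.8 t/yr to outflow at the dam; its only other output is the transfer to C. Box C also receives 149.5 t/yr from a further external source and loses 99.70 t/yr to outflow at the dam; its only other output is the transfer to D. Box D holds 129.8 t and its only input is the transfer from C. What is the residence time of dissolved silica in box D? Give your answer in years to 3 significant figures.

0.458 yr

Box A: F(A→B) = (178.9 + 139.1) − 43.86 = 274.14 t/yr.
Box B: F(B→C) = (274.14 + 97.36) − 137.8 = 233.70 t/yr.
Box C: F(C→D) = (233.70 + 149.5) − 99.70 = 283.50 t/yr.
Box D throughput = its input = 283.50 t/yr; τ = 129.8 / 283.50 = 0.4578 yr.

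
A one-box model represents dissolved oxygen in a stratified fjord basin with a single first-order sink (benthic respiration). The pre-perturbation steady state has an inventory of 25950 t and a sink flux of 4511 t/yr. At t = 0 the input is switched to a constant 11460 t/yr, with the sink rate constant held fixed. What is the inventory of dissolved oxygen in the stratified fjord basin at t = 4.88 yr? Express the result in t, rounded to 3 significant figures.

48800 t

The sink rate constant is k = F₀/M₀ = 4511/25950 = 0.1738 yr⁻¹.
Solving dM/dt = F₁ − kM with M(0) = M₀ gives M(t) = F₁/k + (M₀ − F₁/k)·e^(−kt).
F₁/k = 11460/0.1738 = 65925 t; kt = 0.1738 × 4.88 = 0.8483, e^(−kt) = 0.4281.
M(4.88) = 65925 + (25950 − 65925) × 0.4281 = 65925 − 17110 = 48810 t.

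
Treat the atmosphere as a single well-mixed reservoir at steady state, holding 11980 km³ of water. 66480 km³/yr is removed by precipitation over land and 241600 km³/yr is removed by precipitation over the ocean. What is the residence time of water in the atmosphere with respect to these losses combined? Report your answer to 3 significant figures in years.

Total removal = 66480 + 241600 = 308080 km³/yr.
τ = M / ΣF_out = 11980 / 308080 = 0.03889 yr.

0.0389 yr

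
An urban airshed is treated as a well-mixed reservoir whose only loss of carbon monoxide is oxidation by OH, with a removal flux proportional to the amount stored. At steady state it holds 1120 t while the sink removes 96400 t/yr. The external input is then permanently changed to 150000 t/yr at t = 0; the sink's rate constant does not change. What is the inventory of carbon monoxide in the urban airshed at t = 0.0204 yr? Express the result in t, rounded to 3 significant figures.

1640 t

τ = M₀/F₀ = 1120/96400 = 0.01162 yr; rate constant k = 1/τ.
New steady state M_∞ = F₁/k = F₁·τ = 150000 × 0.01162 = 1742.7 t.
M(t) = M_∞ + (M₀ − M_∞)·e^(−t/τ); t/τ = 0.0204/0.01162 = 1.756, so e^(−t/τ) = 0.1728.
M(t) = 1742.7 − 622.7 × 0.1728 = 1635.2 t.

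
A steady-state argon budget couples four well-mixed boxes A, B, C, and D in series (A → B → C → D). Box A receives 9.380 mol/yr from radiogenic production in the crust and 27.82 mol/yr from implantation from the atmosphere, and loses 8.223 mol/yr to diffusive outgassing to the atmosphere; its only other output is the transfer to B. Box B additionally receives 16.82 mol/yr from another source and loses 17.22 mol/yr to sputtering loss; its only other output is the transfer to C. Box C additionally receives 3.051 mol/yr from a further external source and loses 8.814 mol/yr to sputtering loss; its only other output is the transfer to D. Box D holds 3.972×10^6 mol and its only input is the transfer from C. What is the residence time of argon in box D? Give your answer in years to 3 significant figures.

174000 yr

Box A: F(A→B) = (9.380 + 27.82) − 8.223 = 28.977 mol/yr.
Box B: F(B→C) = (28.977 + 16.82) − 17.22 = 28.577 mol/yr.
Box C: F(C→D) = (28.577 + 3.051) − 8.814 = 22.814 mol/yr.
Box D throughput = its input = 22.814 mol/yr; τ = 3.972×10^6 / 22.814 = 174100 yr.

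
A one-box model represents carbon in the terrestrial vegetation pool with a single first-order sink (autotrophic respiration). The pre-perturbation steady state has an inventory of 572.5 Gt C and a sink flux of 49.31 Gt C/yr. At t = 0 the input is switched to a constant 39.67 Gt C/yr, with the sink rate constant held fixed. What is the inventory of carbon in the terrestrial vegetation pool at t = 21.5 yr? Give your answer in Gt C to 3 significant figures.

478 Gt C

τ = M₀/F₀ = 572.5/49.31 = 11.61 yr; rate constant k = 1/τ.
New steady state M_∞ = F₁/k = F₁·τ = 39.67 × 11.61 = 460.58 Gt C.
M(t) = M_∞ + (M₀ − M_∞)·e^(−t/τ); t/τ = 21.5/11.61 = 1.852, so e^(−t/τ) = 0.1570.
M(t) = 460.58 + 111.9 × 0.1570 = 478.14 Gt C.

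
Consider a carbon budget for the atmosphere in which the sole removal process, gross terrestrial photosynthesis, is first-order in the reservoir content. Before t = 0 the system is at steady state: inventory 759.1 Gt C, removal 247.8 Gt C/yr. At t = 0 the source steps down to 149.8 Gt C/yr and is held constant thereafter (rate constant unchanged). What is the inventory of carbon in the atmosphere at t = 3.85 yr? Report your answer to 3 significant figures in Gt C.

544 Gt C

τ = M₀/F₀ = 759.1/247.8 = 3.063 yr; rate constant k = 1/τ.
New steady state M_∞ = F₁/k = F₁·τ = 149.8 × 3.063 = 458.89 Gt C.
M(t) = M_∞ + (M₀ − M_∞)·e^(−t/τ); t/τ = 3.85/3.063 = 1.257, so e^(−t/τ) = 0.2846.
M(t) = 458.89 + 300.2 × 0.2846 = 544.32 Gt C.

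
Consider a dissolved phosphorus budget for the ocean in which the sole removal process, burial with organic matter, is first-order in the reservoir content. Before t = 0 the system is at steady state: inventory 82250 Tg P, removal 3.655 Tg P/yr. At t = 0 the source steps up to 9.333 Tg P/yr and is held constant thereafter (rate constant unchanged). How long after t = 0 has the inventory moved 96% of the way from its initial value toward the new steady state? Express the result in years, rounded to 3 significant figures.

72400 yr

τ = M₀/F₀ = 82250/3.655 = 22500 yr.
The remaining gap fraction is e^(−t/τ); 96% covered ⇒ e^(−t/τ) = 0.0400.
t = −τ ln(0.0400) = 22500 × 3.219 = 72440 yr.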